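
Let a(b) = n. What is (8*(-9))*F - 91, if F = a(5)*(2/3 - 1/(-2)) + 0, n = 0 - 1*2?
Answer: 77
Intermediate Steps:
n = -2 (n = 0 - 2 = -2)
a(b) = -2
F = -7/3 (F = -2*(2/3 - 1/(-2)) + 0 = -2*(2*(1/3) - 1*(-1/2)) + 0 = -2*(2/3 + 1/2) + 0 = -2*7/6 + 0 = -7/3 + 0 = -7/3 ≈ -2.3333)
(8*(-9))*F - 91 = (8*(-9))*(-7/3) - 91 = -72*(-7/3) - 91 = 168 - 91 = 77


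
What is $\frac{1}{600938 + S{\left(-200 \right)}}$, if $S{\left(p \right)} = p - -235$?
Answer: $\frac{1}{600973} \approx 1.664 \cdot 10^{-6}$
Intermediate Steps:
$S{\left(p \right)} = 235 + p$ ($S{\left(p \right)} = p + 235 = 235 + p$)
$\frac{1}{600938 + S{\left(-200 \right)}} = \frac{1}{600938 + \left(235 - 200\right)} = \frac{1}{600938 + 35} = \frac{1}{600973}$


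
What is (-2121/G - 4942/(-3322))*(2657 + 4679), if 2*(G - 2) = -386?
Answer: 29306894512/317251 ≈ 92378.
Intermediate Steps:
G = -191 (G = 2 + (1/2)*(-386) = 2 - 193 = -191)
(-2121/G - 4942/(-3322))*(2657 + 4679) = (-2121/(-191) - 4942/(-3322))*(2657 + 4679) = (-2121*(-1/191) - 4942*(-1/3322))*7336 = (2121/191 + 2471/1661)*7336 = (3994942/317251)*7336 = 29306894512/317251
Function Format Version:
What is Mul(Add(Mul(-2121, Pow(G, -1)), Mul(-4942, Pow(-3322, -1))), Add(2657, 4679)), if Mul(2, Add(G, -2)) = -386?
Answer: Rational(29306894512, 317251) ≈ 92378.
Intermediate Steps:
G = -191 (G = Add(2, Mul(Rational(1, 2), -386)) = Add(2, -193) = -191)
Mul(Add(Mul(-2121, Pow(G, -1)), Mul(-4942, Pow(-3322, -1))), Add(2657, 4679)) = Mul(Add(Mul(-2121, Pow(-191, -1)), Mul(-4942, Pow(-3322, -1))), Add(2657, 4679)) = Mul(Add(Mul(-2121, Rational(-1, 191)), Mul(-4942, Rational(-1, 3322))), 7336) = Mul(Add(Rational(2121, 191), Rational(2471, 1661)), 7336) = Mul(Rational(3994942, 317251), 7336) = Rational(29306894512, 317251)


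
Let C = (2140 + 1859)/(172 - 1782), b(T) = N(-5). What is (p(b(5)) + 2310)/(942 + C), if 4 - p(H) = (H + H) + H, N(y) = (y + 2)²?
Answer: 3682070/1512621 ≈ 2.4342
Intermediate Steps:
N(y) = (2 + y)²
b(T) = 9 (b(T) = (2 - 5)² = (-3)² = 9)
C = -3999/1610 (C = 3999/(-1610) = 3999*(-1/1610) = -3999/1610 ≈ -2.4839)
p(H) = 4 - 3*H (p(H) = 4 - ((H + H) + H) = 4 - (2*H + H) = 4 - 3*H)
(p(b(5)) + 2310)/(942 + C) = ((4 - 3*9) + 2310)/(942 - 3999/1610) = ((4 - 27) + 2310)/(1512621/1610) = (-23 + 2310)*(1610/1512621) = 2287*(1610/1512621) = 3682070/1512621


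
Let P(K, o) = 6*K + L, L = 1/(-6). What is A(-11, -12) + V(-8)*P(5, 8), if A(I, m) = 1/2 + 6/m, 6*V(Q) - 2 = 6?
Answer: 358/9 ≈ 39.778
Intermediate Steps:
L = -⅙ ≈ -0.16667
V(Q) = 4/3 (V(Q) = ⅓ + (⅙)*6 = ⅓ + 1 = 4/3)
P(K, o) = -⅙ + 6*K (P(K, o) = 6*K - ⅙ = -⅙ + 6*K)
A(I, m) = ½ + 6/m (A(I, m) = 1*(½) + 6/m = ½ + 6/m)
A(-11, -12) + V(-8)*P(5, 8) = (½)*(12 - 12)/(-12) + 4*(-⅙ + 6*5)/3 = (½)*(-1/12)*0 + 4*(-⅙ + 30)/3 = 0 + (4/3)*(179/6) = 0 + 358/9 = 358/9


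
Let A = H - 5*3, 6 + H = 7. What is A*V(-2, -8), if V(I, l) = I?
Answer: 28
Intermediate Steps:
H = 1 (H = -6 + 7 = 1)
A = -14 (A = 1 - 5*3 = 1 - 15 = -14)
A*V(-2, -8) = -14*(-2) = 28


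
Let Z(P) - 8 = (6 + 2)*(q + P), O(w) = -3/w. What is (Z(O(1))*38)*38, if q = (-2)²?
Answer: 23104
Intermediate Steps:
q = 4
Z(P) = 40 + 8*P (Z(P) = 8 + (6 + 2)*(4 + P) = 8 + 8*(4 + P) = 8 + (32 + 8*P) = 40 + 8*P)
(Z(O(1))*38)*38 = ((40 + 8*(-3/1))*38)*38 = ((40 + 8*(-3*1))*38)*38 = ((40 + 8*(-3))*38)*38 = ((40 - 24)*38)*38 = (16*38)*38 = 608*38 = 23104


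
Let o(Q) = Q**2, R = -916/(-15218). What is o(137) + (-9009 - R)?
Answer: 74263382/7609 ≈ 9759.9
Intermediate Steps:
R = 458/7609 (R = -916*(-1/15218) = 458/7609 ≈ 0.060192)
o(137) + (-9009 - R) = 137**2 + (-9009 - 1*458/7609) = 18769 + (-9009 - 458/7609) = 18769 - 68549939/7609 = 74263382/7609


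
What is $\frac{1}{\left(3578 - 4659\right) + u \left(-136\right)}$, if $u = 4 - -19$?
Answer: $- \frac{1}{4209} \approx -0.00023759$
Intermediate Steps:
$u = 23$ ($u = 4 + 19 = 23$)
$\frac{1}{\left(3578 - 4659\right) + u \left(-136\right)} = \frac{1}{\left(3578 - 4659\right) + 23 \left(-136\right)} = \frac{1}{\left(3578 - 4659\right) - 3128} = \frac{1}{-1081 - 3128} = \frac{1}{-4209} = - \frac{1}{4209}$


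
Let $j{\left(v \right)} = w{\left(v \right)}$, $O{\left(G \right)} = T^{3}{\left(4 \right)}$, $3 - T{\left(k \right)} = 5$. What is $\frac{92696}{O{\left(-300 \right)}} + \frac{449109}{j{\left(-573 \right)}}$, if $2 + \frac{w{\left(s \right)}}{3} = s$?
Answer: $- \frac{6812228}{575} \approx -11847.0$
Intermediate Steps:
$T{\left(k \right)} = -2$ ($T{\left(k \right)} = 3 - 5 = -2$)
$w{\left(s \right)} = -6 + 3 s$
$O{\left(G \right)} = -8$ ($O{\left(G \right)} = \left(-2\right)^{3} = -8$)
$j{\left(v \right)} = -6 + 3 v$
$\frac{92696}{O{\left(-300 \right)}} + \frac{449109}{j{\left(-573 \right)}} = \frac{92696}{-8} + \frac{449109}{-6 + 3 \left(-573\right)} = 92696 \left(- \frac{1}{8}\right) + \frac{449109}{-6 - 1719} = -11587 + \frac{449109}{-1725} = -11587 + 449109 \left(- \frac{1}{1725}\right) = -11587 - \frac{149703}{575} = - \frac{6812228}{575}$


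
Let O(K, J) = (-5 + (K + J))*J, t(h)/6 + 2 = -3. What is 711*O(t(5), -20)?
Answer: 782100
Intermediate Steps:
t(h) = -30 (t(h) = -12 + 6*(-3) = -12 - 18 = -30)
O(K, J) = J*(-5 + J + K) (O(K, J) = (-5 + (J + K))*J = (-5 + J + K)*J = J*(-5 + J + K))
711*O(t(5), -20) = 711*(-20*(-5 - 20 - 30)) = 711*(-20*(-55)) = 711*1100 = 782100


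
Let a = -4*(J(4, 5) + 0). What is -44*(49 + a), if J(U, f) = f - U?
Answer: -1980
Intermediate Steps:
a = -4 (a = -4*((5 - 1*4) + 0) = -4*((5 - 4) + 0) = -4*(1 + 0) = -4*1 = -4)
-44*(49 + a) = -44*(49 - 4) = -44*45 = -1980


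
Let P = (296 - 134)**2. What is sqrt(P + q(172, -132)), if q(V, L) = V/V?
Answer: sqrt(26245) ≈ 162.00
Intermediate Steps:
q(V, L) = 1
P = 26244 (P = 162**2 = 26244)
sqrt(P + q(172, -132)) = sqrt(26244 + 1) = sqrt(26245)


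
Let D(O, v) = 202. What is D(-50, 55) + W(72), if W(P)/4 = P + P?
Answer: 778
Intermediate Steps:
W(P) = 8*P (W(P) = 4*(P + P) = 4*(2*P) = 8*P)
D(-50, 55) + W(72) = 202 + 8*72 = 202 + 576 = 778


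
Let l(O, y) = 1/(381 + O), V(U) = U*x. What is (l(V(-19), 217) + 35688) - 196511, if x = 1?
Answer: -58217925/362 ≈ -1.6082e+5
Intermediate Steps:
V(U) = U (V(U) = U*1 = U)
(l(V(-19), 217) + 35688) - 196511 = (1/(381 - 19) + 35688) - 196511 = (1/362 + 35688) - 196511 = 12919057/362 - 196511 = -58217925/362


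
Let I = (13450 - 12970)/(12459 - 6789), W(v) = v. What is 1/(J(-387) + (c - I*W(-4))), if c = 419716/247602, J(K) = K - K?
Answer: 7799463/15862142 ≈ 0.49170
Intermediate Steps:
J(K) = 0
I = 16/189 (I = 480/5670 = 480*(1/5670) = 16/189 ≈ 0.084656)
c = 209858/123801 (c = 419716*(1/247602) = 209858/123801 ≈ 1.6951)
1/(J(-387) + (c - I*W(-4))) = 1/(0 + (209858/123801 - 16*(-4)/189)) = 1/(0 + (209858/123801 - 1*(-64/189))) = 1/(0 + (209858/123801 + 64/189)) = 1/(0 + 15862142/7799463) = 1/(15862142/7799463) = 7799463/15862142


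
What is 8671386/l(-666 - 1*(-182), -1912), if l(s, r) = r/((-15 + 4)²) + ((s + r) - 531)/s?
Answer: -4196950824/4721 ≈ -8.8900e+5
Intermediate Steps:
l(s, r) = r/121 + (-531 + r + s)/s (l(s, r) = r/((-11)²) + ((r + s) - 531)/s = r/121 + (-531 + r + s)/s)
8671386/l(-666 - 1*(-182), -1912) = 8671386/(((-531 - 1912 + (-666 - 1*(-182))*(121 - 1912)/121)/(-666 - 1*(-182)))) = 8671386/(((-531 - 1912 + (1/121)*(-666 + 182)*(-1791))/(-666 + 182))) = 8671386/(((-531 - 1912 + (1/121)*(-484)*(-1791))/(-484))) = 8671386/((-(-531 - 1912 + 7164)/484)) = 8671386/((-1/484*4721)) = 8671386/(-4721/484) = 8671386*(-484/4721) = -4196950824/4721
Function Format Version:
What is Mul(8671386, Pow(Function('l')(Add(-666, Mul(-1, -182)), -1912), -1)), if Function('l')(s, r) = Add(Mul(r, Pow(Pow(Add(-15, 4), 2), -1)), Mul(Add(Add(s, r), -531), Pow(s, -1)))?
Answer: Rational(-4196950824, 4721) ≈ -8.8900e+5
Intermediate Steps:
Function('l')(s, r) = Add(Mul(Rational(1, 121), r), Mul(Pow(s, -1), Add(-531, r, s))) (Function('l')(s, r) = Add(Mul(r, Pow(Pow(-11, 2), -1)), Mul(Add(Add(r, s), -531), Pow(s, -1))) = Add(Mul(r, Pow(121, -1)), Mul(Add(-531, r, s), Pow(s, -1))) = Add(Mul(r, Rational(1, 121)), Mul(Pow(s, -1), Add(-531, r, s))) = Add(Mul(Rational(1, 121), r), Mul(Pow(s, -1), Add(-531, r, s))))
Mul(8671386, Pow(Function('l')(Add(-666, Mul(-1, -182)), -1912), -1)) = Mul(8671386, Pow(Mul(Pow(Add(-666, Mul(-1, -182)), -1), Add(-531, -1912, Mul(Rational(1, 121), Add(-666, Mul(-1, -182)), Add(121, -1912)))), -1)) = Mul(8671386, Pow(Mul(Pow(Add(-666, 182), -1), Add(-531, -1912, Mul(Rational(1, 121), Add(-666, 182), -1791))), -1)) = Mul(8671386, Pow(Mul(Pow(-484, -1), Add(-531, -1912, Mul(Rational(1, 121), -484, -1791))), -1)) = Mul(8671386, Pow(Mul(Rational(-1, 484), Add(-531, -1912, 7164)), -1)) = Mul(8671386, Pow(Mul(Rational(-1, 484), 4721), -1)) = Mul(8671386, Pow(Rational(-4721, 484), -1)) = Mul(8671386, Rational(-484, 4721)) = Rational(-4196950824, 4721)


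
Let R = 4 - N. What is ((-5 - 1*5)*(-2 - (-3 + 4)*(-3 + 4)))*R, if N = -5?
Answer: 270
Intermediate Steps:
R = 9 (R = 4 - 1*(-5) = 4 + 5 = 9)
((-5 - 1*5)*(-2 - (-3 + 4)*(-3 + 4)))*R = ((-5 - 1*5)*(-2 - (-3 + 4)*(-3 + 4)))*9 = ((-5 - 5)*(-2 - 1))*9 = -10*(-2 - 1*1)*9 = -10*(-2 - 1)*9 = -10*(-3)*9 = 30*9 = 270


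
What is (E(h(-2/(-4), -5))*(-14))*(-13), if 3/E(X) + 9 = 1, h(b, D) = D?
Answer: -273/4 ≈ -68.250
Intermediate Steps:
E(X) = -3/8 (E(X) = 3/(-9 + 1) = 3/(-8) = 3*(-⅛) = -3/8)
(E(h(-2/(-4), -5))*(-14))*(-13) = -3/8*(-14)*(-13) = (21/4)*(-13) = -273/4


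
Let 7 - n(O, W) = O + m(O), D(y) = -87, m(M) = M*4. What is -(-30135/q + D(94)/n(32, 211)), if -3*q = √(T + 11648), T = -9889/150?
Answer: -29/51 - 452025*√10423866/1737311 ≈ -840.61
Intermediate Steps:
m(M) = 4*M
T = -9889/150 (T = -9889*1/150 = -9889/150 ≈ -65.927)
n(O, W) = 7 - 5*O (n(O, W) = 7 - (O + 4*O) = 7 - 5*O)
q = -√10423866/90 (q = -√(-9889/150 + 11648)/3 = -√10423866/90 ≈ -35.873)
-(-30135/q + D(94)/n(32, 211)) = -(-30135*(-15*√10423866/1737311) - 87/(7 - 5*32)) = -(-(-452025)*√10423866/1737311 - 87/(7 - 160)) = -(452025*√10423866/1737311 - 87/(-153)) = -(452025*√10423866/1737311 - 87*(-1/153)) = -(452025*√10423866/1737311 + 29/51) = -(29/51 + 452025*√10423866/1737311) = -29/51 - 452025*√10423866/1737311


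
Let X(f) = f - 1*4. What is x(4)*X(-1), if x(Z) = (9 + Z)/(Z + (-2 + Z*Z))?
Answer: -65/18 ≈ -3.6111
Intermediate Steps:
X(f) = -4 + f (X(f) = f - 4 = -4 + f)
x(Z) = (9 + Z)/(-2 + Z + Z²) (x(Z) = (9 + Z)/(Z + (-2 + Z²)) = (9 + Z)/(-2 + Z + Z²))
x(4)*X(-1) = ((9 + 4)/(-2 + 4 + 4²))*(-4 - 1) = (13/(-2 + 4 + 16))*(-5) = (13/18)*(-5) = -65/18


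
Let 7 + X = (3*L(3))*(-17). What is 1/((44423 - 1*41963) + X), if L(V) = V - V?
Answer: 1/2453 ≈ 0.00040766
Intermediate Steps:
L(V) = 0
X = -7 (X = -7 + (3*0)*(-17) = -7 + 0*(-17) = -7 + 0 = -7)
1/((44423 - 1*41963) + X) = 1/((44423 - 1*41963) - 7) = 1/((44423 - 41963) - 7) = 1/(2460 - 7) = 1/2453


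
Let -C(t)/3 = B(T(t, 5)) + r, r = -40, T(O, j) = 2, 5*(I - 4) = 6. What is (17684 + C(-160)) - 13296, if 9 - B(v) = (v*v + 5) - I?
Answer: 22462/5 ≈ 4492.4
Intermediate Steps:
I = 26/5 (I = 4 + (⅕)*6 = 4 + 6/5 = 26/5 ≈ 5.2000)
B(v) = 46/5 - v² (B(v) = 9 - ((v*v + 5) - 1*26/5) = 9 - ((v² + 5) - 26/5) = 9 - ((5 + v²) - 26/5) = 9 - (-⅕ + v²) = 9 + (⅕ - v²) = 46/5 - v²)
C(t) = 522/5 (C(t) = -3*((46/5 - 1*2²) - 40) = -3*((46/5 - 1*4) - 40) = -3*((46/5 - 4) - 40) = -3*(26/5 - 40) = -3*(-174/5) = 522/5)
(17684 + C(-160)) - 13296 = (17684 + 522/5) - 13296 = 88942/5 - 13296 = 22462/5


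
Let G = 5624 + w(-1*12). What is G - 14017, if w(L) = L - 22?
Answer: -8427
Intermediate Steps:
w(L) = -22 + L
G = 5590 (G = 5624 + (-22 - 1*12) = 5624 + (-22 - 12) = 5624 - 34 = 5590)
G - 14017 = 5590 - 14017 = -8427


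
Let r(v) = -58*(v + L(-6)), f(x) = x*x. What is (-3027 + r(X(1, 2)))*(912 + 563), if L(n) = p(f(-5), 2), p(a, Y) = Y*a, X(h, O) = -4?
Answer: -8400125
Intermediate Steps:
f(x) = x**2
L(n) = 50 (L(n) = 2*(-5)**2 = 2*25 = 50)
r(v) = -2900 - 58*v (r(v) = -58*(v + 50) = -58*(50 + v) = -2900 - 58*v)
(-3027 + r(X(1, 2)))*(912 + 563) = (-3027 + (-2900 - 58*(-4)))*(912 + 563) = (-3027 + (-2900 + 232))*1475 = (-3027 - 2668)*1475 = -5695*1475 = -8400125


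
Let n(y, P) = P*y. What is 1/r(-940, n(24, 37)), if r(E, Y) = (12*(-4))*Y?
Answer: -1/42624 ≈ -2.3461e-5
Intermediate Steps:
r(E, Y) = -48*Y
1/r(-940, n(24, 37)) = 1/(-1776*24) = 1/(-48*888) = 1/(-42624) = -1/42624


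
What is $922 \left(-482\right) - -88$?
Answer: $-444316$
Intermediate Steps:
$922 \left(-482\right) - -88 = -444404 + 88 = -444316$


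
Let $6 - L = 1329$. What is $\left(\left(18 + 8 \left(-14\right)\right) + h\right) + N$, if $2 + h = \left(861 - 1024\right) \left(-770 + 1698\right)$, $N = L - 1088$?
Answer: $-153771$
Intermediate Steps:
$L = -1323$ ($L = 6 - 1329 = -1323$)
$N = -2411$ ($N = -1323 - 1088 = -2411$)
$h = -151266$ ($h = -2 + \left(861 - 1024\right) \left(-770 + 1698\right) = -2 - 151264 = -151266$)
$\left(\left(18 + 8 \left(-14\right)\right) + h\right) + N = \left(\left(18 + 8 \left(-14\right)\right) - 151266\right) - 2411 = \left(\left(18 - 112\right) - 151266\right) - 2411 = \left(-94 - 151266\right) - 2411 = -151360 - 2411 = -153771$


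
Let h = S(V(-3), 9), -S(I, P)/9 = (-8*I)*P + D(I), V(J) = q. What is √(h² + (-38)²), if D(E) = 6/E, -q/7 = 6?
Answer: √36291463765/7 ≈ 27215.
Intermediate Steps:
q = -42 (q = -7*6 = -42)
V(J) = -42
S(I, P) = -54/I + 72*I*P (S(I, P) = -9*((-8*I)*P + 6/I) = -9*(-8*I*P + 6/I) = -9*(6/I - 8*I*P) = -54/I + 72*I*P)
h = -190503/7 (h = -54/(-42) + 72*(-42)*9 = -54*(-1/42) - 27216 = 9/7 - 27216 = -190503/7 ≈ -27215.)
√(h² + (-38)²) = √((-190503/7)² + (-38)²) = √(36291393009/49 + 1444) = √(36291463765/49) = √36291463765/7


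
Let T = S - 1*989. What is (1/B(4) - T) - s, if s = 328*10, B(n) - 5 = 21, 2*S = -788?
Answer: -49321/26 ≈ -1897.0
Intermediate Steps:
S = -394 (S = (½)*(-788) = -394)
B(n) = 26 (B(n) = 5 + 21 = 26)
T = -1383 (T = -394 - 1*989 = -394 - 989 = -1383)
s = 3280
(1/B(4) - T) - s = (1/26 - 1*(-1383)) - 1*3280 = (1/26 + 1383) - 3280 = 35959/26 - 3280 = -49321/26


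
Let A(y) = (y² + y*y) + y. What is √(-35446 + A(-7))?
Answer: I*√35355 ≈ 188.03*I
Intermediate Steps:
A(y) = y + 2*y² (A(y) = (y² + y²) + y = 2*y² + y = y + 2*y²)
√(-35446 + A(-7)) = √(-35446 - 7*(1 + 2*(-7))) = √(-35446 - 7*(1 - 14)) = √(-35446 - 7*(-13)) = √(-35446 + 91) = √(-35355) = I*√35355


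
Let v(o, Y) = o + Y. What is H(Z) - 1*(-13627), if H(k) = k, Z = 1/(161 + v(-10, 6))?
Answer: 2139440/157 ≈ 13627.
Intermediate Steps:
v(o, Y) = Y + o
Z = 1/157 (Z = 1/(161 + (6 - 10)) = 1/(161 - 4) = 1/157 ≈ 0.0063694)
H(Z) - 1*(-13627) = 1/157 - 1*(-13627) = 1/157 + 13627 = 2139440/157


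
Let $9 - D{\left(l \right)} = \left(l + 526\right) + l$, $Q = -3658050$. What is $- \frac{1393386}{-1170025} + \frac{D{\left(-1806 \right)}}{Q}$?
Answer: $\frac{203738177197}{171200398050} \approx 1.1901$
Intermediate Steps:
$D{\left(l \right)} = -517 - 2 l$ ($D{\left(l \right)} = 9 - \left(\left(l + 526\right) + l\right) = 9 - \left(\left(526 + l\right) + l\right) = 9 - \left(526 + 2 l\right) = -517 - 2 l$)
$- \frac{1393386}{-1170025} + \frac{D{\left(-1806 \right)}}{Q} = - \frac{1393386}{-1170025} + \frac{-517 - -3612}{-3658050} = \left(-1393386\right) \left(- \frac{1}{1170025}\right) + \left(-517 + 3612\right) \left(- \frac{1}{3658050}\right) = \frac{1393386}{1170025} + 3095 \left(- \frac{1}{3658050}\right) = \frac{1393386}{1170025} - \frac{619}{731610} = \frac{203738177197}{171200398050}$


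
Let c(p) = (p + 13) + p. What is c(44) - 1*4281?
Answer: -4180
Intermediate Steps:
c(p) = 13 + 2*p (c(p) = (13 + p) + p = 13 + 2*p)
c(44) - 1*4281 = (13 + 2*44) - 1*4281 = (13 + 88) - 4281 = 101 - 4281 = -4180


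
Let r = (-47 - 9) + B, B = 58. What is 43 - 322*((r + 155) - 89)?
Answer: -21853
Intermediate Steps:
r = 2 (r = (-47 - 9) + 58 = -56 + 58 = 2)
43 - 322*((r + 155) - 89) = 43 - 322*((2 + 155) - 89) = 43 - 322*(157 - 89) = 43 - 322*68 = 43 - 21896 = -21853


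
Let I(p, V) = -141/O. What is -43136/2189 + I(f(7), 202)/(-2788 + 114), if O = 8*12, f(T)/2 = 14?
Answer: -3690958365/187308352 ≈ -19.705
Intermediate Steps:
f(T) = 28 (f(T) = 2*14 = 28)
O = 96
I(p, V) = -47/32 (I(p, V) = -141/96 = -141*1/96 = -47/32)
-43136/2189 + I(f(7), 202)/(-2788 + 114) = -43136/2189 - 47/(32*(-2788 + 114)) = -43136*1/2189 - 47/32/(-2674) = -43136/2189 - 47/32*(-1/2674) = -43136/2189 + 47/85568 = -3690958365/187308352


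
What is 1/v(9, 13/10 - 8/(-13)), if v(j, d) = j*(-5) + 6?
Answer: -1/39 ≈ -0.025641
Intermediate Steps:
v(j, d) = 6 - 5*j (v(j, d) = -5*j + 6 = 6 - 5*j)
1/v(9, 13/10 - 8/(-13)) = 1/(6 - 5*9) = 1/(6 - 45) = 1/(-39) = -1/39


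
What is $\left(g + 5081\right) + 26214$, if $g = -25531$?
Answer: $5764$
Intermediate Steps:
$\left(g + 5081\right) + 26214 = \left(-25531 + 5081\right) + 26214 = -20450 + 26214 = 5764$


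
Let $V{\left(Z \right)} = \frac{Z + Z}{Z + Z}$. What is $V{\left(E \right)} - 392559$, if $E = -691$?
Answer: $-392558$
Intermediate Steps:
$V{\left(Z \right)} = 1$ ($V{\left(Z \right)} = \frac{2 Z}{2 Z} = 2 Z \frac{1}{2 Z} = 1$)
$V{\left(E \right)} - 392559 = 1 - 392559 = -392558$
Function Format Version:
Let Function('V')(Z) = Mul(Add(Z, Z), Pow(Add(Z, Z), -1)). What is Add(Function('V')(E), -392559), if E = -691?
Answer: -392558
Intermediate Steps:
Function('V')(Z) = 1 (Function('V')(Z) = Mul(Mul(2, Z), Pow(Mul(2, Z), -1)) = Mul(Mul(2, Z), Mul(Rational(1, 2), Pow(Z, -1))) = 1)
Add(Function('V')(E), -392559) = Add(1, -392559) = -392558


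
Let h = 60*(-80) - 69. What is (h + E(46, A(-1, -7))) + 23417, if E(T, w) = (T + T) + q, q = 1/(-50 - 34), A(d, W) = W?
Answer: 1565759/84 ≈ 18640.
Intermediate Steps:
q = -1/84 (q = 1/(-84) = -1/84 ≈ -0.011905)
h = -4869 (h = -4800 - 69 = -4869)
E(T, w) = -1/84 + 2*T (E(T, w) = (T + T) - 1/84 = 2*T - 1/84 = -1/84 + 2*T)
(h + E(46, A(-1, -7))) + 23417 = (-4869 + (-1/84 + 2*46)) + 23417 = (-4869 + (-1/84 + 92)) + 23417 = (-4869 + 7727/84) + 23417 = -401269/84 + 23417 = 1565759/84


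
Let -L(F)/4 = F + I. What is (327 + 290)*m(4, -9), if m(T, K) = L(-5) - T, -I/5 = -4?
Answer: -39488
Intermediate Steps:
I = 20 (I = -5*(-4) = 20)
L(F) = -80 - 4*F (L(F) = -4*(F + 20) = -4*(20 + F) = -80 - 4*F)
m(T, K) = -60 - T (m(T, K) = (-80 - 4*(-5)) - T = (-80 + 20) - T = -60 - T)
(327 + 290)*m(4, -9) = (327 + 290)*(-60 - 1*4) = 617*(-60 - 4) = 617*(-64) = -39488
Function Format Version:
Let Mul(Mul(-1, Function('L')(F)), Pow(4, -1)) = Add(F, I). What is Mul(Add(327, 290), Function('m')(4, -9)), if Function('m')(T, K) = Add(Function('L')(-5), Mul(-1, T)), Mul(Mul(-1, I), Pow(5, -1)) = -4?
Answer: -39488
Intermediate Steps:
I = 20 (I = Mul(-5, -4) = 20)
Function('L')(F) = Add(-80, Mul(-4, F)) (Function('L')(F) = Mul(-4, Add(F, 20)) = Mul(-4, Add(20, F)) = Add(-80, Mul(-4, F)))
Function('m')(T, K) = Add(-60, Mul(-1, T)) (Function('m')(T, K) = Add(Add(-80, Mul(-4, -5)), Mul(-1, T)) = Add(Add(-80, 20), Mul(-1, T)) = Add(-60, Mul(-1, T)))
Mul(Add(327, 290), Function('m')(4, -9)) = Mul(Add(327, 290), Add(-60, Mul(-1, 4))) = Mul(617, Add(-60, -4)) = Mul(617, -64) = -39488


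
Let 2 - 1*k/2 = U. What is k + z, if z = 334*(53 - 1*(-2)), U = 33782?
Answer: -49190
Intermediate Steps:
z = 18370 (z = 334*(53 + 2) = 334*55 = 18370)
k = -67560 (k = 4 - 2*33782 = 4 - 67564 = -67560)
k + z = -67560 + 18370 = -49190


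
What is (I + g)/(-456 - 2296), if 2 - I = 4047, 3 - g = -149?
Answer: 3893/2752 ≈ 1.4146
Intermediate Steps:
g = 152 (g = 3 - 1*(-149) = 3 + 149 = 152)
I = -4045 (I = 2 - 1*4047 = 2 - 4047 = -4045)
(I + g)/(-456 - 2296) = (-4045 + 152)/(-456 - 2296) = -3893/(-2752) = -3893*(-1/2752) = 3893/2752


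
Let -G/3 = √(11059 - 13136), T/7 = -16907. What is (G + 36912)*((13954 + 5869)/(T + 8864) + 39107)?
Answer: 52680930325888/36495 - 4281610072*I*√2077/36495 ≈ 1.4435e+9 - 5.3468e+6*I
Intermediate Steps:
T = -118349 (T = 7*(-16907) = -118349)
G = -3*I*√2077 (G = -3*√(11059 - 13136) = -3*I*√2077 ≈ -136.72*I)
(G + 36912)*((13954 + 5869)/(T + 8864) + 39107) = (-3*I*√2077 + 36912)*((13954 + 5869)/(-118349 + 8864) + 39107) = (36912 - 3*I*√2077)*(19823/(-109485) + 39107) = (36912 - 3*I*√2077)*(19823*(-1/109485) + 39107) = (36912 - 3*I*√2077)*(-19823/109485 + 39107) = (36912 - 3*I*√2077)*(4281610072/109485) = 52680930325888/36495 - 4281610072*I*√2077/36495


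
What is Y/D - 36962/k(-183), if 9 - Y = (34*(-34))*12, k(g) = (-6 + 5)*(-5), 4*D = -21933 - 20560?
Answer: -1570903886/212465 ≈ -7393.7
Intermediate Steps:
D = -42493/4 (D = (-21933 - 20560)/4 = (¼)*(-42493) = -42493/4 ≈ -10623.)
k(g) = 5 (k(g) = -1*(-5) = 5)
Y = 13881 (Y = 9 - 34*(-34)*12 = 9 - (-1156)*12 = 9 - 1*(-13872) = 9 + 13872 = 13881)
Y/D - 36962/k(-183) = 13881/(-42493/4) - 36962/5 = 13881*(-4/42493) - 36962*⅕ = -55524/42493 - 36962/5 = -1570903886/212465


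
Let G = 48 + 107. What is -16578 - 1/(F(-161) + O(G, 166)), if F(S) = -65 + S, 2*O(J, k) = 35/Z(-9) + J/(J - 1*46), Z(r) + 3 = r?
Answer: -9833586222/593171 ≈ -16578.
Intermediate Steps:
Z(r) = -3 + r
G = 155
O(J, k) = -35/24 + J/(2*(-46 + J)) (O(J, k) = (35/(-3 - 9) + J/(J - 1*46))/2 = (35/(-12) + J/(J - 46))/2 = (35*(-1/12) + J/(-46 + J))/2 = (-35/12 + J/(-46 + J))/2 = -35/24 + J/(2*(-46 + J)))
-16578 - 1/(F(-161) + O(G, 166)) = -16578 - 1/((-65 - 161) + 23*(70 - 1*155)/(24*(-46 + 155))) = -16578 - 1/(-226 + (23/24)*(70 - 155)/109) = -16578 - 1/(-226 + (23/24)*(1/109)*(-85)) = -16578 - 1/(-226 - 1955/2616) = -16578 - 1/(-593171/2616) = -16578 - 1*(-2616/593171) = -16578 + 2616/593171 = -9833586222/593171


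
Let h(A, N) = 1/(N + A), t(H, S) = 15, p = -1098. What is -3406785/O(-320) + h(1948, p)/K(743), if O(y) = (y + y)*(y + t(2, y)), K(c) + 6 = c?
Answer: -42683605361/2445660800 ≈ -17.453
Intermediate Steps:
K(c) = -6 + c
h(A, N) = 1/(A + N)
O(y) = 2*y*(15 + y) (O(y) = (y + y)*(y + 15) = (2*y)*(15 + y) = 2*y*(15 + y))
-3406785/O(-320) + h(1948, p)/K(743) = -3406785*(-1/(640*(15 - 320))) + 1/((1948 - 1098)*(-6 + 743)) = -3406785/(2*(-320)*(-305)) + 1/(850*737) = -3406785/195200 + (1/850)*(1/737) = -3406785*1/195200 + 1/626450 = -681357/39040 + 1/626450 = -42683605361/2445660800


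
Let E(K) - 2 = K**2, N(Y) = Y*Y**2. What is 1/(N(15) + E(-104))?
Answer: 1/14193 ≈ 7.0457e-5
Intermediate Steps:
N(Y) = Y**3
E(K) = 2 + K**2
1/(N(15) + E(-104)) = 1/(15**3 + (2 + (-104)**2)) = 1/(3375 + (2 + 10816)) = 1/(3375 + 10818) = 1/14193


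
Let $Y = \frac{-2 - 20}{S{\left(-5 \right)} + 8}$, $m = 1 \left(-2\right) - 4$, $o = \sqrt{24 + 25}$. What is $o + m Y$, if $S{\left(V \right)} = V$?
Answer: $51$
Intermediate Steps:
$o = 7$ ($o = \sqrt{49} = 7$)
$m = -6$ ($m = -2 - 4 = -6$)
$Y = - \frac{22}{3}$ ($Y = \frac{-2 - 20}{-5 + 8} = - \frac{22}{3} \approx -7.3333$)
$o + m Y = 7 - -44 = 7 + 44 = 51$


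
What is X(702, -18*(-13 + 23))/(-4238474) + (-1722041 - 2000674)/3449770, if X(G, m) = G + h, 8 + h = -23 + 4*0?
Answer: -789047276629/731088022549 ≈ -1.0793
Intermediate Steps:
h = -31 (h = -8 + (-23 + 4*0) = -8 + (-23 + 0) = -8 - 23 = -31)
X(G, m) = -31 + G (X(G, m) = G - 31 = -31 + G)
X(702, -18*(-13 + 23))/(-4238474) + (-1722041 - 2000674)/3449770 = (-31 + 702)/(-4238474) + (-1722041 - 2000674)/3449770 = 671*(-1/4238474) - 3722715*1/3449770 = -671/4238474 - 744543/689954 = -789047276629/731088022549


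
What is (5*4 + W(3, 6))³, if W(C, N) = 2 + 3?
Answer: 15625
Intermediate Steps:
W(C, N) = 5
(5*4 + W(3, 6))³ = (5*4 + 5)³ = (20 + 5)³ = 25³ = 15625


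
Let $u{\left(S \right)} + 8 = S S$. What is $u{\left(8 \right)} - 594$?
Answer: $-538$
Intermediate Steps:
$u{\left(S \right)} = -8 + S^{2}$ ($u{\left(S \right)} = -8 + S S = -8 + S^{2}$)
$u{\left(8 \right)} - 594 = \left(-8 + 8^{2}\right) - 594 = \left(-8 + 64\right) - 594 = 56 - 594 = -538$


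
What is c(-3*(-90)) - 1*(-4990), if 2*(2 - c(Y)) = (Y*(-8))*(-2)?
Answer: 2832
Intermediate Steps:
c(Y) = 2 - 8*Y (c(Y) = 2 - Y*(-8)*(-2)/2 = 2 - (-8*Y)*(-2)/2 = 2 - 8*Y)
c(-3*(-90)) - 1*(-4990) = (2 - (-24)*(-90)) - 1*(-4990) = (2 - 8*270) + 4990 = (2 - 2160) + 4990 = -2158 + 4990 = 2832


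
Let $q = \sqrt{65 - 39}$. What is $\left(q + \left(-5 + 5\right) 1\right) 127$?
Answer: $127 \sqrt{26} \approx 647.58$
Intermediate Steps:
$q = \sqrt{26}$ ($q = \sqrt{65 - 39} = \sqrt{26} \approx 5.099$)
$\left(q + \left(-5 + 5\right) 1\right) 127 = \left(\sqrt{26} + \left(-5 + 5\right) 1\right) 127 = \left(\sqrt{26} + 0 \cdot 1\right) 127 = \left(\sqrt{26} + 0\right) 127 = \sqrt{26} \cdot 127 = 127 \sqrt{26}$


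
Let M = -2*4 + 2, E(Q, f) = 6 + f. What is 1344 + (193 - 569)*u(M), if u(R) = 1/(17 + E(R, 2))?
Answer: 33224/25 ≈ 1329.0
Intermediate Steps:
M = -6 (M = -8 + 2 = -6)
u(R) = 1/25 (u(R) = 1/(17 + (6 + 2)) = 1/(17 + 8) = 1/25)
1344 + (193 - 569)*u(M) = 1344 + (193 - 569)*(1/25) = 1344 - 376*1/25 = 1344 - 376/25 = 33224/25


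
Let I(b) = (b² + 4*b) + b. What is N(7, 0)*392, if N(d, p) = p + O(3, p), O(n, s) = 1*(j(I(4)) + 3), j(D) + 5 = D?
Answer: 13328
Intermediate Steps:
I(b) = b² + 5*b
j(D) = -5 + D
O(n, s) = 34 (O(n, s) = 1*((-5 + 4*(5 + 4)) + 3) = 1*((-5 + 4*9) + 3) = 1*((-5 + 36) + 3) = 1*(31 + 3) = 1*34 = 34)
N(d, p) = 34 + p (N(d, p) = p + 34 = 34 + p)
N(7, 0)*392 = (34 + 0)*392 = 34*392 = 13328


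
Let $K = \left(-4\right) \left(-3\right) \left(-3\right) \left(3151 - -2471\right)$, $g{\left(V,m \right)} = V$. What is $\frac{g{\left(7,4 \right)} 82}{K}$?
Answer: $- \frac{287}{101196} \approx -0.0028361$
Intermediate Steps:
$K = -202392$ ($K = 12 \left(-3\right) \left(3151 + 2471\right) = \left(-36\right) 5622 = -202392$)
$\frac{g{\left(7,4 \right)} 82}{K} = \frac{7 \cdot 82}{-202392} = 574 \left(- \frac{1}{202392}\right) = - \frac{287}{101196}$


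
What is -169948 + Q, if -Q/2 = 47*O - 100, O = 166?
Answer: -185352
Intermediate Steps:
Q = -15404 (Q = -2*(47*166 - 100) = -2*(7802 - 100) = -2*7702 = -15404)
-169948 + Q = -169948 - 15404 = -185352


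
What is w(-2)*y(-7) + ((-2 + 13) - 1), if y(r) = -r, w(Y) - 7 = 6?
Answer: 101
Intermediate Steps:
w(Y) = 13 (w(Y) = 7 + 6 = 13)
w(-2)*y(-7) + ((-2 + 13) - 1) = 13*(-1*(-7)) + ((-2 + 13) - 1) = 13*7 + (11 - 1) = 91 + 10 = 101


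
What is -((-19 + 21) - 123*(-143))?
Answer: -17591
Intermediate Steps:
-((-19 + 21) - 123*(-143)) = -(2 + 17589) = -1*17591 = -17591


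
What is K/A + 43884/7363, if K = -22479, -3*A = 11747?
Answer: 1012043979/86493161 ≈ 11.701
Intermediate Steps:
A = -11747/3 (A = -⅓*11747 = -11747/3 ≈ -3915.7)
K/A + 43884/7363 = -22479/(-11747/3) + 43884/7363 = -22479*(-3/11747) + 43884*(1/7363) = 67437/11747 + 43884/7363 = 1012043979/86493161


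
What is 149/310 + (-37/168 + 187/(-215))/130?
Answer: 68743939/145563600 ≈ 0.47226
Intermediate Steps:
149/310 + (-37/168 + 187/(-215))/130 = 149*(1/310) + (-37*1/168 + 187*(-1/215))*(1/130) = 149/310 + (-37/168 - 187/215)*(1/130) = 149/310 - 39371/36120*1/130 = 149/310 - 39371/4695600 = 68743939/145563600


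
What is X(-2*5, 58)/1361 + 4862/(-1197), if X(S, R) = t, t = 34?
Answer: -6576484/1629117 ≈ -4.0368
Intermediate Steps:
X(S, R) = 34
X(-2*5, 58)/1361 + 4862/(-1197) = 34/1361 + 4862/(-1197) = 34*(1/1361) + 4862*(-1/1197) = 34/1361 - 4862/1197 = -6576484/1629117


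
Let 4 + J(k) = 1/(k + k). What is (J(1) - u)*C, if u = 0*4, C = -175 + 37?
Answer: 483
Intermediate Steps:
C = -138
u = 0
J(k) = -4 + 1/(2*k) (J(k) = -4 + 1/(k + k) = -4 + 1/(2*k))
(J(1) - u)*C = ((-4 + (1/2)/1) - 1*0)*(-138) = ((-4 + (1/2)*1) + 0)*(-138) = ((-4 + 1/2) + 0)*(-138) = (-7/2 + 0)*(-138) = -7/2*(-138) = 483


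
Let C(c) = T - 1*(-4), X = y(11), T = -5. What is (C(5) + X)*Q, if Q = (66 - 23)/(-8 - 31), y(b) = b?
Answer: -430/39 ≈ -11.026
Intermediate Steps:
X = 11
C(c) = -1 (C(c) = -5 - 1*(-4) = -5 + 4 = -1)
Q = -43/39 (Q = 43/(-39) = 43*(-1/39) = -43/39 ≈ -1.1026)
(C(5) + X)*Q = (-1 + 11)*(-43/39) = 10*(-43/39) = -430/39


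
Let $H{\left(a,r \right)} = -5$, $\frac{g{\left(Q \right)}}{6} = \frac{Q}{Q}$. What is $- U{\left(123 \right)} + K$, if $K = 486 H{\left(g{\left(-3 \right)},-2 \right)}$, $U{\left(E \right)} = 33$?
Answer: $-2463$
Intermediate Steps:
$g{\left(Q \right)} = 6$ ($g{\left(Q \right)} = 6 \frac{Q}{Q} = 6 \cdot 1 = 6$)
$K = -2430$ ($K = 486 \left(-5\right) = -2430$)
$- U{\left(123 \right)} + K = \left(-1\right) 33 - 2430 = -33 - 2430 = -2463$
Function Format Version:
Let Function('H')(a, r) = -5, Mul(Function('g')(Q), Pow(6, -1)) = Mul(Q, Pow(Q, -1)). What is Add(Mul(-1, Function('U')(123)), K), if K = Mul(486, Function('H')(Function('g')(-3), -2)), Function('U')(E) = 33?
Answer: -2463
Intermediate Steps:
Function('g')(Q) = 6 (Function('g')(Q) = Mul(6, Mul(Q, Pow(Q, -1))) = Mul(6, 1) = 6)
K = -2430 (K = Mul(486, -5) = -2430)
Add(Mul(-1, Function('U')(123)), K) = Add(Mul(-1, 33), -2430) = Add(-33, -2430) = -2463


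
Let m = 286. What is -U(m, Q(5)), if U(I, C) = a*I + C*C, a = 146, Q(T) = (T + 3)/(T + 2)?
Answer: -2046108/49 ≈ -41757.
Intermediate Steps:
Q(T) = (3 + T)/(2 + T)
U(I, C) = C² + 146*I (U(I, C) = 146*I + C*C = 146*I + C² = C² + 146*I)
-U(m, Q(5)) = -(((3 + 5)/(2 + 5))² + 146*286) = -((8/7)² + 41756) = -(64/49 + 41756) = -1*2046108/49 = -2046108/49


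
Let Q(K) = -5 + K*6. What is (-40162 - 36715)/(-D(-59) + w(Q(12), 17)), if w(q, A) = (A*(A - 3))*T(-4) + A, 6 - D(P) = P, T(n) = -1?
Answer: 76877/286 ≈ 268.80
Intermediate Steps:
Q(K) = -5 + 6*K
D(P) = 6 - P
w(q, A) = A - A*(-3 + A) (w(q, A) = (A*(A - 3))*(-1) + A = (A*(-3 + A))*(-1) + A = -A*(-3 + A) + A = A - A*(-3 + A))
(-40162 - 36715)/(-D(-59) + w(Q(12), 17)) = (-40162 - 36715)/(-(6 - 1*(-59)) + 17*(4 - 1*17)) = -76877/(-(6 + 59) + 17*(4 - 17)) = -76877/(-1*65 + 17*(-13)) = -76877/(-65 - 221) = -76877/(-286) = -76877*(-1/286) = 76877/286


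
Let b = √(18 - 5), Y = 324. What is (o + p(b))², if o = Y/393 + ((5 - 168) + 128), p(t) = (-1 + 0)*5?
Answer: 26337424/17161 ≈ 1534.7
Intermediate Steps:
b = √13 ≈ 3.6056
p(t) = -5 (p(t) = -1*5 = -5)
o = -4477/131 (o = 324/393 + ((5 - 168) + 128) = 324*(1/393) + (-163 + 128) = 108/131 - 35 = -4477/131 ≈ -34.176)
(o + p(b))² = (-4477/131 - 5)² = (-5132/131)² = 26337424/17161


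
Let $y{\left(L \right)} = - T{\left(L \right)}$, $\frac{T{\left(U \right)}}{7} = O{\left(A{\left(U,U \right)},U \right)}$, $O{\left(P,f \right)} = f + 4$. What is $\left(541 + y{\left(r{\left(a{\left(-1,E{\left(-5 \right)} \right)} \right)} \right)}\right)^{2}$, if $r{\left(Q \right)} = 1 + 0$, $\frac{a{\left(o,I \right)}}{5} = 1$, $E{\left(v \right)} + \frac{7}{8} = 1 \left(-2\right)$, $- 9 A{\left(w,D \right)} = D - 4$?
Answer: $256036$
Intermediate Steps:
$A{\left(w,D \right)} = \frac{4}{9} - \frac{D}{9}$ ($A{\left(w,D \right)} = - \frac{D - 4}{9} = - \frac{-4 + D}{9} = \frac{4}{9} - \frac{D}{9}$)
$E{\left(v \right)} = - \frac{23}{8}$ ($E{\left(v \right)} = - \frac{7}{8} + 1 \left(-2\right) = - \frac{7}{8} - 2 = - \frac{23}{8}$)
$O{\left(P,f \right)} = 4 + f$
$a{\left(o,I \right)} = 5$ ($a{\left(o,I \right)} = 5 \cdot 1 = 5$)
$T{\left(U \right)} = 28 + 7 U$ ($T{\left(U \right)} = 7 \left(4 + U\right) = 28 + 7 U$)
$r{\left(Q \right)} = 1$
$y{\left(L \right)} = -28 - 7 L$ ($y{\left(L \right)} = - (28 + 7 L) = -28 - 7 L$)
$\left(541 + y{\left(r{\left(a{\left(-1,E{\left(-5 \right)} \right)} \right)} \right)}\right)^{2} = \left(541 - 35\right)^{2} = 506^{2} = 256036$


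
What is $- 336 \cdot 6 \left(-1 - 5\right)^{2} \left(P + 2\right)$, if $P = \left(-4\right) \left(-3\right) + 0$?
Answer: $-1016064$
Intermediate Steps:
$P = 12$ ($P = 12 + 0 = 12$)
$- 336 \cdot 6 \left(-1 - 5\right)^{2} \left(P + 2\right) = - 336 \cdot 6 \left(-1 - 5\right)^{2} \left(12 + 2\right) = - 336 \cdot 6 \left(-1 - 5\right)^{2} \cdot 14 = - 336 \cdot 6 \left(-6\right)^{2} \cdot 14 = - 336 \cdot 6 \cdot 36 \cdot 14 = - 336 \cdot 216 \cdot 14 = \left(-336\right) 3024 = -1016064$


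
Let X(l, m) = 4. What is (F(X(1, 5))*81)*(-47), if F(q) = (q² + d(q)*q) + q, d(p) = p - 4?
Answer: -76140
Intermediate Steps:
d(p) = -4 + p
F(q) = q + q² + q*(-4 + q) (F(q) = (q² + (-4 + q)*q) + q = (q² + q*(-4 + q)) + q = q + q² + q*(-4 + q))
(F(X(1, 5))*81)*(-47) = ((4*(-3 + 2*4))*81)*(-47) = ((4*(-3 + 8))*81)*(-47) = ((4*5)*81)*(-47) = (20*81)*(-47) = 1620*(-47) = -76140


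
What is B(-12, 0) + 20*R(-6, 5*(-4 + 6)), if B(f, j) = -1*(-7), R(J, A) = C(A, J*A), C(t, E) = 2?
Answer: 47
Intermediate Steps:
R(J, A) = 2
B(f, j) = 7
B(-12, 0) + 20*R(-6, 5*(-4 + 6)) = 7 + 20*2 = 7 + 40 = 47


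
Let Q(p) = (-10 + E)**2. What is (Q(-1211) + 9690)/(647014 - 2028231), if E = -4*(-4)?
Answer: -9726/1381217 ≈ -0.0070416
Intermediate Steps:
E = 16
Q(p) = 36 (Q(p) = (-10 + 16)**2 = 6**2 = 36)
(Q(-1211) + 9690)/(647014 - 2028231) = (36 + 9690)/(647014 - 2028231) = 9726/(-1381217) = 9726*(-1/1381217) = -9726/1381217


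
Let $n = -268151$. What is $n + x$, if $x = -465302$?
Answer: $-733453$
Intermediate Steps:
$n + x = -268151 - 465302 = -733453$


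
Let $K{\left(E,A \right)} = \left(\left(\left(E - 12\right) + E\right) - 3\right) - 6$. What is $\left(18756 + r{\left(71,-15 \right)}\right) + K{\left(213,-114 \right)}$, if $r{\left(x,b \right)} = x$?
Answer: $19232$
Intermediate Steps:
$K{\left(E,A \right)} = -21 + 2 E$ ($K{\left(E,A \right)} = \left(\left(\left(-12 + E\right) + E\right) - 3\right) - 6 = \left(\left(-12 + 2 E\right) - 3\right) - 6 = \left(-15 + 2 E\right) - 6 = -21 + 2 E$)
$\left(18756 + r{\left(71,-15 \right)}\right) + K{\left(213,-114 \right)} = \left(18756 + 71\right) + \left(-21 + 2 \cdot 213\right) = 18827 + \left(-21 + 426\right) = 18827 + 405 = 19232$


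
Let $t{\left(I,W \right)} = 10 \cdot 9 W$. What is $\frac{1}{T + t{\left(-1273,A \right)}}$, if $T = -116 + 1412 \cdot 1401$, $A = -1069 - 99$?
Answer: $\frac{1}{1872976} \approx 5.3391 \cdot 10^{-7}$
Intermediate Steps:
$A = -1168$ ($A = -1069 - 99 = -1168$)
$t{\left(I,W \right)} = 90 W$
$T = 1978096$ ($T = -116 + 1978212 = 1978096$)
$\frac{1}{T + t{\left(-1273,A \right)}} = \frac{1}{1978096 + 90 \left(-1168\right)} = \frac{1}{1978096 - 105120} = \frac{1}{1872976}$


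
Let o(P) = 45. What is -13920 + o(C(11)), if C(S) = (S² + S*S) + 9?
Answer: -13875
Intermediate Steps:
C(S) = 9 + 2*S² (C(S) = (S² + S²) + 9 = 2*S² + 9 = 9 + 2*S²)
-13920 + o(C(11)) = -13920 + 45 = -13875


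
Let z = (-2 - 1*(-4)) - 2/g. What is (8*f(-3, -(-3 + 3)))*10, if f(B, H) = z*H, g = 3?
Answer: 0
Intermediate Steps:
z = 4/3 (z = (-2 - 1*(-4)) - 2/3 = (-2 + 4) - 2*1/3 = 2 - 2/3 = 4/3 ≈ 1.3333)
f(B, H) = 4*H/3
(8*f(-3, -(-3 + 3)))*10 = (8*(4*(-(-3 + 3))/3))*10 = (8*(4*(-1*0)/3))*10 = (8*((4/3)*0))*10 = (8*0)*10 = 0*10 = 0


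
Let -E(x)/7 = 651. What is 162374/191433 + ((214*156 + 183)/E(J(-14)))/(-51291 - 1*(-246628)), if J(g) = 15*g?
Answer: 48176968463885/56801406891999 ≈ 0.84817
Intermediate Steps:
E(x) = -4557 (E(x) = -7*651 = -4557)
162374/191433 + ((214*156 + 183)/E(J(-14)))/(-51291 - 1*(-246628)) = 162374/191433 + ((214*156 + 183)/(-4557))/(-51291 - 1*(-246628)) = 162374*(1/191433) + ((33384 + 183)*(-1/4557))/(-51291 + 246628) = 162374/191433 + (33567*(-1/4557))/195337 = 162374/191433 - 11189/1519*1/195337 = 162374/191433 - 11189/296716903 = 48176968463885/56801406891999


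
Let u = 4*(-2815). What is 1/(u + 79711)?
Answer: 1/68451 ≈ 1.4609e-5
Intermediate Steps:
u = -11260
1/(u + 79711) = 1/(-11260 + 79711) = 1/68451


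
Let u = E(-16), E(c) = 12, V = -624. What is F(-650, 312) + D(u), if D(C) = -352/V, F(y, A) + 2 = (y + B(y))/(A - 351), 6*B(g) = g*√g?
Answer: 198/13 + 125*I*√26/9 ≈ 15.231 + 70.82*I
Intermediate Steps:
B(g) = g^(3/2)/6 (B(g) = (g*√g)/6 = g^(3/2)/6)
F(y, A) = -2 + (y + y^(3/2)/6)/(-351 + A) (F(y, A) = -2 + (y + y^(3/2)/6)/(A - 351) = -2 + (y + y^(3/2)/6)/(-351 + A))
u = 12
D(C) = 22/39 (D(C) = -352/(-624) = -352*(-1/624) = 22/39)
F(-650, 312) + D(u) = (702 - 650 - 2*312 + (-650)^(3/2)/6)/(-351 + 312) + 22/39 = (702 - 650 - 624 + (-3250*I*√26)/6)/(-39) + 22/39 = -(702 - 650 - 624 - 1625*I*√26/3)/39 + 22/39 = -(-572 - 1625*I*√26/3)/39 + 22/39 = (44/3 + 125*I*√26/9) + 22/39 = 198/13 + 125*I*√26/9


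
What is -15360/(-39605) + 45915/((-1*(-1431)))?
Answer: 122696249/3778317 ≈ 32.474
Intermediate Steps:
-15360/(-39605) + 45915/((-1*(-1431))) = -15360*(-1/39605) + 45915/1431 = 3072/7921 + 45915*(1/1431) = 3072/7921 + 15305/477 = 122696249/3778317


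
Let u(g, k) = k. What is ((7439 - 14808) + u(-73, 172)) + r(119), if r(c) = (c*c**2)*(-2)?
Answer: -3377515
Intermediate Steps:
r(c) = -2*c**3 (r(c) = c**3*(-2) = -2*c**3)
((7439 - 14808) + u(-73, 172)) + r(119) = ((7439 - 14808) + 172) - 2*119**3 = (-7369 + 172) - 2*1685159 = -7197 - 3370318 = -3377515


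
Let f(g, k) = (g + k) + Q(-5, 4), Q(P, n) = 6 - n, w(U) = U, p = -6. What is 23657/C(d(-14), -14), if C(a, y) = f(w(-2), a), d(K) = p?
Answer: -23657/6 ≈ -3942.8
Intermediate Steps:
d(K) = -6
f(g, k) = 2 + g + k (f(g, k) = (g + k) + (6 - 1*4) = (g + k) + (6 - 4) = (g + k) + 2 = 2 + g + k)
C(a, y) = a (C(a, y) = 2 - 2 + a = a)
23657/C(d(-14), -14) = 23657/(-6) = 23657*(-⅙) = -23657/6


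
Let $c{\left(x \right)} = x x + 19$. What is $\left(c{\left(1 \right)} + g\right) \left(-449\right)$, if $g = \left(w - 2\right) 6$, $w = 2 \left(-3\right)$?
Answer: $12572$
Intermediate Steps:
$w = -6$
$c{\left(x \right)} = 19 + x^{2}$ ($c{\left(x \right)} = x^{2} + 19 = 19 + x^{2}$)
$g = -48$ ($g = \left(-6 - 2\right) 6 = \left(-8\right) 6 = -48$)
$\left(c{\left(1 \right)} + g\right) \left(-449\right) = \left(\left(19 + 1^{2}\right) - 48\right) \left(-449\right) = \left(\left(19 + 1\right) - 48\right) \left(-449\right) = \left(20 - 48\right) \left(-449\right) = \left(-28\right) \left(-449\right) = 12572$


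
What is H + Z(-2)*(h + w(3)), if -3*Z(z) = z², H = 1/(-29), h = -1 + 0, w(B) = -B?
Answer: 461/87 ≈ 5.2989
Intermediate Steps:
h = -1
H = -1/29 ≈ -0.034483
Z(z) = -z²/3
H + Z(-2)*(h + w(3)) = -1/29 + (-⅓*(-2)²)*(-1 - 1*3) = -1/29 + (-⅓*4)*(-1 - 3) = -1/29 - 4/3*(-4) = -1/29 + 16/3 = 461/87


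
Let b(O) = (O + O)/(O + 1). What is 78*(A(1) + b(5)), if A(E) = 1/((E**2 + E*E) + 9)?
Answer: 1508/11 ≈ 137.09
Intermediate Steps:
A(E) = 1/(9 + 2*E**2) (A(E) = 1/((E**2 + E**2) + 9) = 1/(2*E**2 + 9) = 1/(9 + 2*E**2))
b(O) = 2*O/(1 + O) (b(O) = (2*O)/(1 + O) = 2*O/(1 + O))
78*(A(1) + b(5)) = 78*(1/(9 + 2*1**2) + 2*5/(1 + 5)) = 78*(1/(9 + 2*1) + 2*5/6) = 78*(1/(9 + 2) + 2*5*(1/6)) = 78*(1/11 + 5/3) = 78*(58/33) = 1508/11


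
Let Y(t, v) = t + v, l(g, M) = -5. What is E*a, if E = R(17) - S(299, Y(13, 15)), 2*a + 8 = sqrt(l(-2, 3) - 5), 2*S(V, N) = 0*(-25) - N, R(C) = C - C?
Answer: -56 + 7*I*sqrt(10) ≈ -56.0 + 22.136*I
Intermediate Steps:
R(C) = 0
S(V, N) = -N/2 (S(V, N) = (0*(-25) - N)/2 = (0 - N)/2 = (-N)/2 = -N/2)
a = -4 + I*sqrt(10)/2 (a = -4 + sqrt(-5 - 5)/2 = -4 + sqrt(-10)/2 = -4 + (I*sqrt(10))/2 = -4 + I*sqrt(10)/2 ≈ -4.0 + 1.5811*I)
E = 14 (E = 0 - (-1)*(13 + 15)/2 = 0 - (-1)*28/2 = 0 - 1*(-14) = 0 + 14 = 14)
E*a = 14*(-4 + I*sqrt(10)/2) = -56 + 7*I*sqrt(10)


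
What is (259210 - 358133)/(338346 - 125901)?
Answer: -98923/212445 ≈ -0.46564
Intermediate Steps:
(259210 - 358133)/(338346 - 125901) = -98923/212445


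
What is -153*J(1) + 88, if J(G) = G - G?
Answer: 88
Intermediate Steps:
J(G) = 0
-153*J(1) + 88 = -153*0 + 88 = 0 + 88 = 88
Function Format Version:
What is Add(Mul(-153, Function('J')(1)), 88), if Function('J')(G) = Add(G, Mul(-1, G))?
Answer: 88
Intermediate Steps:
Function('J')(G) = 0
Add(Mul(-153, Function('J')(1)), 88) = Add(Mul(-153, 0), 88) = Add(0, 88) = 88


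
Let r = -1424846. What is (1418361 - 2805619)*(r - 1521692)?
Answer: 4087608412804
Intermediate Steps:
(1418361 - 2805619)*(r - 1521692) = (1418361 - 2805619)*(-1424846 - 1521692) = -1387258*(-2946538) = 4087608412804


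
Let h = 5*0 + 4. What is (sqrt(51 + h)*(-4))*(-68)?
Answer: 272*sqrt(55) ≈ 2017.2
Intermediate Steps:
h = 4 (h = 0 + 4 = 4)
(sqrt(51 + h)*(-4))*(-68) = (sqrt(51 + 4)*(-4))*(-68) = (sqrt(55)*(-4))*(-68) = -4*sqrt(55)*(-68) = 272*sqrt(55)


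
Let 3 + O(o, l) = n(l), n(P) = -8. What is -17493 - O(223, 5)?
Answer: -17482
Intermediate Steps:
O(o, l) = -11 (O(o, l) = -3 - 8 = -11)
-17493 - O(223, 5) = -17493 - 1*(-11) = -17493 + 11 = -17482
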